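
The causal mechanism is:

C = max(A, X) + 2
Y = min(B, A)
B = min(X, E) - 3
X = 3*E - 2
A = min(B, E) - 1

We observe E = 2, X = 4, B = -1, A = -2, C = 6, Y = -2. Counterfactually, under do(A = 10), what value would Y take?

-1

Under do(A=10), the mechanism A = min(B, E) - 1 is discarded; A is fixed at 10.
X = 3*E - 2  [with E=2]  = 4
B = min(X, E) - 3  [with X=4, E=2]  = -1
Y = min(B, A)  [with B=-1, A=10]  = -1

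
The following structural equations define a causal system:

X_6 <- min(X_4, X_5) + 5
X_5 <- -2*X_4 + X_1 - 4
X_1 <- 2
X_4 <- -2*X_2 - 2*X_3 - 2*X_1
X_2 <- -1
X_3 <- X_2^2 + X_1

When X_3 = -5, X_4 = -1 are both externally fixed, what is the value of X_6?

Setting X_3 = -5, X_4 = -1 by intervention discards those variables' equations.
X_5 = -2*X_4 + X_1 - 4  [with X_4=-1, X_1=2]  = 0
X_6 = min(X_4, X_5) + 5  [with X_4=-1, X_5=0]  = 4

4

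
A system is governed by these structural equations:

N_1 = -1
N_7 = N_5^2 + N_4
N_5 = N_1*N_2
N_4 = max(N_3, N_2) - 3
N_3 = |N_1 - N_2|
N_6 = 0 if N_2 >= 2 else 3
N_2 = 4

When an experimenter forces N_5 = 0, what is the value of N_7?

Under do(N_5=0), the mechanism N_5 = N_1*N_2 is discarded; N_5 is fixed at 0.
N_3 = |N_1 - N_2|  [with N_1=-1, N_2=4]  = 5
N_4 = max(N_3, N_2) - 3  [with N_3=5, N_2=4]  = 2
N_7 = N_5^2 + N_4  [with N_5=0, N_4=2]  = 2

2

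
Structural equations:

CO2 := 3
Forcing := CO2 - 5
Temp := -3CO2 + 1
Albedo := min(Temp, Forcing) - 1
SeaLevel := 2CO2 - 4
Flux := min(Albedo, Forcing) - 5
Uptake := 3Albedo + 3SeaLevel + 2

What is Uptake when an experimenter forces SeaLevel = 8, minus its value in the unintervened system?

18

Under do(SeaLevel=8), the mechanism SeaLevel := 2CO2 - 4 is discarded; SeaLevel is fixed at 8.
Forcing = CO2 - 5  [with CO2=3]  = -2
Temp = -3CO2 + 1  [with CO2=3]  = -8
Albedo = min(Temp, Forcing) - 1  [with Temp=-8, Forcing=-2]  = -9
Uptake = 3Albedo + 3SeaLevel + 2  [with Albedo=-9, SeaLevel=8]  = -1
Without intervention: Forcing = CO2 - 5  [with CO2=3]  = -2; Temp = -3CO2 + 1  [with CO2=3]  = -8; Albedo = min(Temp, Forcing) - 1  [with Temp=-8, Forcing=-2]  = -9; SeaLevel = 2CO2 - 4  [with CO2=3]  = 2; Uptake = 3Albedo + 3SeaLevel + 2  [with Albedo=-9, SeaLevel=2]  = -19.
Change = -1 − (-19) = 18.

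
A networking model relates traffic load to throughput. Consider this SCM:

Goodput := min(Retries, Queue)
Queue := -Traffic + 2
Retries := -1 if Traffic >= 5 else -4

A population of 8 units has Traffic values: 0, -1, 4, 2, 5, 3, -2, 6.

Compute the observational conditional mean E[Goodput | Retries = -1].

Observing Retries=-1 restricts to units where Retries's equation naturally yields -1: Traffic ∈ {5, 6}. In that subpopulation Goodput = -3, -4, mean -3.5.

-3.5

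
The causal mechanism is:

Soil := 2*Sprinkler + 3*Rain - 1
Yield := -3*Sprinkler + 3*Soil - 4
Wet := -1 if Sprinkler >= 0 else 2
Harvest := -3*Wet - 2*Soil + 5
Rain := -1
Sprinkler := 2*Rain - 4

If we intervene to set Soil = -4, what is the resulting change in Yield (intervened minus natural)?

36

do(Soil=-4) replaces the equation Soil := 2*Sprinkler + 3*Rain - 1 with the constant Soil = -4.
Sprinkler = 2*Rain - 4  [with Rain=-1]  = -6
Yield = -3*Sprinkler + 3*Soil - 4  [with Sprinkler=-6, Soil=-4]  = 2
Without intervention: Sprinkler = 2*Rain - 4  [with Rain=-1]  = -6; Soil = 2*Sprinkler + 3*Rain - 1  [with Sprinkler=-6, Rain=-1]  = -16; Yield = -3*Sprinkler + 3*Soil - 4  [with Sprinkler=-6, Soil=-16]  = -34.
Change = 2 − (-34) = 36.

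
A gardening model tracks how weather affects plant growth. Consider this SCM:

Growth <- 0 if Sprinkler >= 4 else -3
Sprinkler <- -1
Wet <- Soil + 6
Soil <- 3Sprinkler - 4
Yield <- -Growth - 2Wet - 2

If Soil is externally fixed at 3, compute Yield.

-17

do(Soil=3) replaces the equation Soil <- 3Sprinkler - 4 with the constant Soil = 3.
Wet = Soil + 6  [with Soil=3]  = 9
Growth = 0 if Sprinkler >= 4 else -3  [with Sprinkler=-1]  = -3
Yield = -Growth - 2Wet - 2  [with Growth=-3, Wet=9]  = -17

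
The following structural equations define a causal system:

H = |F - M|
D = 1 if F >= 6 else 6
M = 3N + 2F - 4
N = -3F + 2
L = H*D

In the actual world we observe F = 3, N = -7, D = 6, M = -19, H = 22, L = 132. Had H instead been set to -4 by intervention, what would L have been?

The intervention breaks the incoming arrows to H: H = |F - M| no longer applies, and H = -4.
D = 1 if F >= 6 else 6  [with F=3]  = 6
L = H*D  [with H=-4, D=6]  = -24

-24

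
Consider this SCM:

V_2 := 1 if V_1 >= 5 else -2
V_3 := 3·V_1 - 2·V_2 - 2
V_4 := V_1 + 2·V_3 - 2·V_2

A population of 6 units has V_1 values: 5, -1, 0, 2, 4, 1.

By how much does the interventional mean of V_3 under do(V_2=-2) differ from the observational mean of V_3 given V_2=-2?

1.9

do(V_2=-2) breaks V_2's dependence on V_1. With V_2=-2 fixed, V_3 across the units is 17, -1, 2, 8, 14, 5, mean 7.5.
Conditioning on V_2=-2 selects the 5 unit(s) with V_1 ∈ {-1, 0, 2, 4, 1}. Their V_3 values: -1, 2, 8, 14, 5. Mean = 5.6.
Difference = 7.5 − 5.6 = 1.9.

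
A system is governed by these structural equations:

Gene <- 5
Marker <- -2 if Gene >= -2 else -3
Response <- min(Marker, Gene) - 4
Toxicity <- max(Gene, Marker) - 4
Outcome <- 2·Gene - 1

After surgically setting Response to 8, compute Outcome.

do(Response=8) replaces the equation Response <- min(Marker, Gene) - 4 with the constant Response = 8.
Outcome is not downstream of the intervention, so its value is determined by the original equations.
Outcome = 2·Gene - 1  [with Gene=5]  = 9

9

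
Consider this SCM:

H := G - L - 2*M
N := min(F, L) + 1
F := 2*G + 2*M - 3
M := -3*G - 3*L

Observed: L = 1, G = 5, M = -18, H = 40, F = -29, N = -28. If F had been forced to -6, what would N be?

-5

The intervention breaks the incoming arrows to F: F := 2*G + 2*M - 3 no longer applies, and F = -6.
N = min(F, L) + 1  [with F=-6, L=1]  = -5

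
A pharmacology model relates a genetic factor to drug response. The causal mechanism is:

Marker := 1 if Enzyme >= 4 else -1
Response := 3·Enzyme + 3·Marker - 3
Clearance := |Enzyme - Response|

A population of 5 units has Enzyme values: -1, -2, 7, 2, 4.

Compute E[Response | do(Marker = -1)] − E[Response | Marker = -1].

The intervention sets Marker=-1 in all 5 units regardless of Enzyme. Recomputing Response per unit gives -9, -12, 15, 0, 6; average 0.
Conditioning on Marker=-1 selects the 3 unit(s) with Enzyme ∈ {-1, -2, 2}. Their Response values: -9, -12, 0. Mean = -7.
Difference = 0 − (-7) = 7.

7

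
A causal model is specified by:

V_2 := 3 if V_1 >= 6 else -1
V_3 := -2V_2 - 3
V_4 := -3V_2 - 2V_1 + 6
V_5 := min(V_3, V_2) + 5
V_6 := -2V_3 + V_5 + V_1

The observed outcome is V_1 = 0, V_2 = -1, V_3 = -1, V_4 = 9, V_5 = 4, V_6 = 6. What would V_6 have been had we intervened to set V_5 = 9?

The intervention breaks the incoming arrows to V_5: V_5 := min(V_3, V_2) + 5 no longer applies, and V_5 = 9.
V_2 = 3 if V_1 >= 6 else -1  [with V_1=0]  = -1
V_3 = -2V_2 - 3  [with V_2=-1]  = -1
V_6 = -2V_3 + V_5 + V_1  [with V_3=-1, V_5=9, V_1=0]  = 11

11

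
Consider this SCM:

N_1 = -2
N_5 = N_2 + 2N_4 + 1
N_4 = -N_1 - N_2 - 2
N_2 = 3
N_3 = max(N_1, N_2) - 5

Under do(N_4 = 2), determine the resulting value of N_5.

Intervening sets N_4 = 2 and removes its equation (N_4 = -N_1 - N_2 - 2).
N_5 = N_2 + 2N_4 + 1  [with N_2=3, N_4=2]  = 8

8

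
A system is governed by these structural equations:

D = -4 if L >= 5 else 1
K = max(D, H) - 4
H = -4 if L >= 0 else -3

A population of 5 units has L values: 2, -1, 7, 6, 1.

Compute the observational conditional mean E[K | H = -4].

-5.5

E[K|H=-4] averages over only the 4 units with H=-4 (L = 2, 7, 6, 1): K = -3, -8, -8, -3, mean -5.5.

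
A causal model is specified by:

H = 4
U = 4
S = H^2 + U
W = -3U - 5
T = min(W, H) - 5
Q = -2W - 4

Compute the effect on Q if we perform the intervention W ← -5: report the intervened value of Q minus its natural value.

Under do(W=-5), the mechanism W = -3U - 5 is discarded; W is fixed at -5.
Q = -2W - 4  [with W=-5]  = 6
Without intervention: W = -3U - 5  [with U=4]  = -17; Q = -2W - 4  [with W=-17]  = 30.
Change = 6 − 30 = -24.

-24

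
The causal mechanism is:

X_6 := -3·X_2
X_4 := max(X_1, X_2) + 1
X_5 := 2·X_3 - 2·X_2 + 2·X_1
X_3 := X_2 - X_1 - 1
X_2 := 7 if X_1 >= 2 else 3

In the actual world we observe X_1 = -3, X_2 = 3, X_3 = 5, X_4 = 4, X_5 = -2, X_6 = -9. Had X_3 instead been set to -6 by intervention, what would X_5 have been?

do(X_3=-6) replaces the equation X_3 := X_2 - X_1 - 1 with the constant X_3 = -6.
X_2 = 7 if X_1 >= 2 else 3  [with X_1=-3]  = 3
X_5 = 2·X_3 - 2·X_2 + 2·X_1  [with X_3=-6, X_2=3, X_1=-3]  = -24

-24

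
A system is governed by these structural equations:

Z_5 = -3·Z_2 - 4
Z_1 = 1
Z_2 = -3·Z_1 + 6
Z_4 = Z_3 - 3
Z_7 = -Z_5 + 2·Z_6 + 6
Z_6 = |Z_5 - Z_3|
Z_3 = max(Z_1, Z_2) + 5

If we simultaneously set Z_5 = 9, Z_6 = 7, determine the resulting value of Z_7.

Under do(Z_5 = 9, Z_6 = 7), each intervened variable's structural equation is replaced by its fixed value.
Z_7 = -Z_5 + 2·Z_6 + 6  [with Z_5=9, Z_6=7]  = 11

11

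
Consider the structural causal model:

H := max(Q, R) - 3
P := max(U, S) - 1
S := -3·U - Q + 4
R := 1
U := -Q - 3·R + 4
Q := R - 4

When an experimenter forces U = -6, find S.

25

The intervention breaks the incoming arrows to U: U := -Q - 3·R + 4 no longer applies, and U = -6.
Q = R - 4  [with R=1]  = -3
S = -3·U - Q + 4  [with U=-6, Q=-3]  = 25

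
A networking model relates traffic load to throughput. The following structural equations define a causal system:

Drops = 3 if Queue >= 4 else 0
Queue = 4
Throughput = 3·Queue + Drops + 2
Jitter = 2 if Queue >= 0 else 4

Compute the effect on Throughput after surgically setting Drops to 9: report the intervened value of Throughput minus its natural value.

6

Under do(Drops=9), the mechanism Drops = 3 if Queue >= 4 else 0 is discarded; Drops is fixed at 9.
Throughput = 3·Queue + Drops + 2  [with Queue=4, Drops=9]  = 23
Without intervention: Drops = 3 if Queue >= 4 else 0  [with Queue=4]  = 3; Throughput = 3·Queue + Drops + 2  [with Queue=4, Drops=3]  = 17.
Change = 23 − 17 = 6.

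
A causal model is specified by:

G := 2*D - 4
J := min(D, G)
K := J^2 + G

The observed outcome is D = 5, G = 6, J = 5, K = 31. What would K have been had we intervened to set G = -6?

30

Under do(G=-6), the mechanism G := 2*D - 4 is discarded; G is fixed at -6.
J = min(D, G)  [with D=5, G=-6]  = -6
K = J^2 + G  [with J=-6, G=-6]  = 30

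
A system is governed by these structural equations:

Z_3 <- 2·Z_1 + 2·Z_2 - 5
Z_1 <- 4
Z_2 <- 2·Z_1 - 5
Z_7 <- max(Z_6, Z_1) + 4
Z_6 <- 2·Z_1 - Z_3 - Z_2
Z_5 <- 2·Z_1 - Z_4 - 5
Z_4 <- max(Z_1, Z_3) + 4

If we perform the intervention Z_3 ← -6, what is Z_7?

15

The intervention breaks the incoming arrows to Z_3: Z_3 <- 2·Z_1 + 2·Z_2 - 5 no longer applies, and Z_3 = -6.
Z_2 = 2·Z_1 - 5  [with Z_1=4]  = 3
Z_6 = 2·Z_1 - Z_3 - Z_2  [with Z_1=4, Z_3=-6, Z_2=3]  = 11
Z_7 = max(Z_6, Z_1) + 4  [with Z_6=11, Z_1=4]  = 15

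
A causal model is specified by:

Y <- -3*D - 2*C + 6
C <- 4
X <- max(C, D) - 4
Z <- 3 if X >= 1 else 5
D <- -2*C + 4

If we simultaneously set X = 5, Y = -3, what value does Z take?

The joint intervention fixes X = 5, Y = -3, removing each variable's own equation.
Z = 3 if X >= 1 else 5  [with X=5]  = 3

3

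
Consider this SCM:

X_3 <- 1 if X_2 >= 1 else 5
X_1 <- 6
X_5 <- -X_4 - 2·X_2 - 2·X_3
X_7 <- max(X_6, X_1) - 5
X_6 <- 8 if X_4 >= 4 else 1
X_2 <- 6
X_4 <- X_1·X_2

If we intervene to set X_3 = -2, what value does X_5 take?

do(X_3=-2) replaces the equation X_3 <- 1 if X_2 >= 1 else 5 with the constant X_3 = -2.
X_4 = X_1·X_2  [with X_1=6, X_2=6]  = 36
X_5 = -X_4 - 2·X_2 - 2·X_3  [with X_4=36, X_2=6, X_3=-2]  = -44

-44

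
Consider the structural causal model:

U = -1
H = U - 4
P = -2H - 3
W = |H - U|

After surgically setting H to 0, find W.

1

The intervention breaks the incoming arrows to H: H = U - 4 no longer applies, and H = 0.
W = |H - U|  [with H=0, U=-1]  = 1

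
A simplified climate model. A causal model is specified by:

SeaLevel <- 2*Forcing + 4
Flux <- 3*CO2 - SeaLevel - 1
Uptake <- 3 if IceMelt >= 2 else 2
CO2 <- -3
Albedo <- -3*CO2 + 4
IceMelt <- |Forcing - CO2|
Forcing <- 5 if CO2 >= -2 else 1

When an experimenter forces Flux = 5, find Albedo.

do(Flux=5) replaces the equation Flux <- 3*CO2 - SeaLevel - 1 with the constant Flux = 5.
No directed path runs from Flux to Albedo, so Albedo keeps its natural value.
Albedo = -3*CO2 + 4  [with CO2=-3]  = 13

13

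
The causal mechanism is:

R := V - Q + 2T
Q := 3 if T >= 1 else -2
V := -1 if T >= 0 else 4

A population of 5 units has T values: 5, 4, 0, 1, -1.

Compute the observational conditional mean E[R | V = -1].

2.25

E[R|V=-1] averages over only the 4 units with V=-1 (T = 5, 4, 0, 1): R = 6, 4, 1, -2, mean 2.25.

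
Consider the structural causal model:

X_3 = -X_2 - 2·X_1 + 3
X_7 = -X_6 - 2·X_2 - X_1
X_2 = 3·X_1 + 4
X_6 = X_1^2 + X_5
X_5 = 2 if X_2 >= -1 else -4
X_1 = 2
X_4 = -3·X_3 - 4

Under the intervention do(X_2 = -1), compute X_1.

2

Under do(X_2=-1), the mechanism X_2 = 3·X_1 + 4 is discarded; X_2 is fixed at -1.
X_1 is not downstream of the intervention, so its value is determined by the original equations.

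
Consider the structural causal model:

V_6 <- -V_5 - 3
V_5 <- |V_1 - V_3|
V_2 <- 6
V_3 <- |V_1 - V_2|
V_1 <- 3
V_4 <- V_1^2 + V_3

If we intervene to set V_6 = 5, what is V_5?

0

do(V_6=5) replaces the equation V_6 <- -V_5 - 3 with the constant V_6 = 5.
Since V_5 is not a descendant of the intervened variable, it is unaffected.
V_3 = |V_1 - V_2|  [with V_1=3, V_2=6]  = 3
V_5 = |V_1 - V_3|  [with V_1=3, V_3=3]  = 0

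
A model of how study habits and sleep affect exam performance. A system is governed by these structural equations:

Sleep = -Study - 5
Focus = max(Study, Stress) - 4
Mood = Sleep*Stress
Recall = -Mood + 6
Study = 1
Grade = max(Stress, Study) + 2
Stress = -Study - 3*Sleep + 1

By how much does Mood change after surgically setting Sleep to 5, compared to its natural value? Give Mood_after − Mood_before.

do(Sleep=5) replaces the equation Sleep = -Study - 5 with the constant Sleep = 5.
Stress = -Study - 3*Sleep + 1  [with Study=1, Sleep=5]  = -15
Mood = Sleep*Stress  [with Sleep=5, Stress=-15]  = -75
Without intervention: Sleep = -Study - 5  [with Study=1]  = -6; Stress = -Study - 3*Sleep + 1  [with Study=1, Sleep=-6]  = 18; Mood = Sleep*Stress  [with Sleep=-6, Stress=18]  = -108.
Change = -75 − (-108) = 33.

33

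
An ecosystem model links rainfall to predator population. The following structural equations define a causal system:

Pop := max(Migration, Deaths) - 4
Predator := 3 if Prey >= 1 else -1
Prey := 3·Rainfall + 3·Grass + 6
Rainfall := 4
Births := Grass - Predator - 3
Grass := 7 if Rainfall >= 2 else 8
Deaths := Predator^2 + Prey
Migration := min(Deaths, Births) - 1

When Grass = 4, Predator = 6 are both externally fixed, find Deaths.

66

The joint intervention fixes Grass = 4, Predator = 6, removing each variable's own equation.
Prey = 3·Rainfall + 3·Grass + 6  [with Rainfall=4, Grass=4]  = 30
Deaths = Predator^2 + Prey  [with Predator=6, Prey=30]  = 66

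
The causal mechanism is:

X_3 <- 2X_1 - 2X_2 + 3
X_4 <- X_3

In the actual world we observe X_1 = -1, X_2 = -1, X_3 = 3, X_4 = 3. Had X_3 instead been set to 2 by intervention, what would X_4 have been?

2

The intervention breaks the incoming arrows to X_3: X_3 <- 2X_1 - 2X_2 + 3 no longer applies, and X_3 = 2.
X_4 = X_3  [with X_3=2]  = 2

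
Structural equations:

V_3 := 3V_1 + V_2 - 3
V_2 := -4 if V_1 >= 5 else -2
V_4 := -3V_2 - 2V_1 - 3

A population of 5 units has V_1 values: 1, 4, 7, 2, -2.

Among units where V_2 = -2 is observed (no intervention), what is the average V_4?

Observing V_2=-2 restricts to units where V_2's equation naturally yields -2: V_1 ∈ {1, 4, 2, -2}. In that subpopulation V_4 = 1, -5, -1, 7, mean 0.5.

0.5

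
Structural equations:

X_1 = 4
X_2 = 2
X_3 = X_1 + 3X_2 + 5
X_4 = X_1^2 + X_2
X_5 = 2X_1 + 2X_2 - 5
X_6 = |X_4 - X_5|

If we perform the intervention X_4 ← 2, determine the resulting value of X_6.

Under do(X_4=2), the mechanism X_4 = X_1^2 + X_2 is discarded; X_4 is fixed at 2.
X_5 = 2X_1 + 2X_2 - 5  [with X_1=4, X_2=2]  = 7
X_6 = |X_4 - X_5|  [with X_4=2, X_5=7]  = 5

5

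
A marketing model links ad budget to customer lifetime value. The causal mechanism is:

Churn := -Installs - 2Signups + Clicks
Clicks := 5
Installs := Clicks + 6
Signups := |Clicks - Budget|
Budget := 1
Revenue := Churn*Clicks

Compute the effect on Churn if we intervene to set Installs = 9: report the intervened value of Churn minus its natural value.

do(Installs=9) replaces the equation Installs := Clicks + 6 with the constant Installs = 9.
Signups = |Clicks - Budget|  [with Clicks=5, Budget=1]  = 4
Churn = -Installs - 2Signups + Clicks  [with Installs=9, Signups=4, Clicks=5]  = -12
Without intervention: Installs = Clicks + 6  [with Clicks=5]  = 11; Signups = |Clicks - Budget|  [with Clicks=5, Budget=1]  = 4; Churn = -Installs - 2Signups + Clicks  [with Installs=11, Signups=4, Clicks=5]  = -14.
Change = -12 − (-14) = 2.

2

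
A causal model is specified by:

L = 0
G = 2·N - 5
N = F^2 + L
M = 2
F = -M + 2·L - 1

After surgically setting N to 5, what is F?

-3

Under do(N=5), the mechanism N = F^2 + L is discarded; N is fixed at 5.
Since F is not a descendant of the intervened variable, it is unaffected.
F = -M + 2·L - 1  [with M=2, L=0]  = -3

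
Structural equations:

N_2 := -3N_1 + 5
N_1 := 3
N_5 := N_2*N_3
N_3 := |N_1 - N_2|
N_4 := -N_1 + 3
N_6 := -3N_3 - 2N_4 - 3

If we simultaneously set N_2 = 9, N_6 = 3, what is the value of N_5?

Setting N_2 = 9, N_6 = 3 by intervention discards those variables' equations.
N_3 = |N_1 - N_2|  [with N_1=3, N_2=9]  = 6
N_5 = N_2*N_3  [with N_2=9, N_3=6]  = 54

54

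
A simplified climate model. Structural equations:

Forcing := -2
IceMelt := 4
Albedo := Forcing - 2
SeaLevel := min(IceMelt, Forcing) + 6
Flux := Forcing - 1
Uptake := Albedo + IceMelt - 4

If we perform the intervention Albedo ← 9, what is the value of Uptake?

The intervention breaks the incoming arrows to Albedo: Albedo := Forcing - 2 no longer applies, and Albedo = 9.
Uptake = Albedo + IceMelt - 4  [with Albedo=9, IceMelt=4]  = 9

9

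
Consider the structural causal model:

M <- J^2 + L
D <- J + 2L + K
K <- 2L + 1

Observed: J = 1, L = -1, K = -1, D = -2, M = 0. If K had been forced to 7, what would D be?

The intervention breaks the incoming arrows to K: K <- 2L + 1 no longer applies, and K = 7.
D = J + 2L + K  [with J=1, L=-1, K=7]  = 6

6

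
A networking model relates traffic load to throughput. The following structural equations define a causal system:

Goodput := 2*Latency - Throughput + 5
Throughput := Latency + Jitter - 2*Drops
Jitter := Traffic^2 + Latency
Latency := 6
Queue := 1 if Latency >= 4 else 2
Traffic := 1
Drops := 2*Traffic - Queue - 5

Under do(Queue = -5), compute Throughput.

The intervention breaks the incoming arrows to Queue: Queue := 1 if Latency >= 4 else 2 no longer applies, and Queue = -5.
Drops = 2*Traffic - Queue - 5  [with Traffic=1, Queue=-5]  = 2
Jitter = Traffic^2 + Latency  [with Traffic=1, Latency=6]  = 7
Throughput = Latency + Jitter - 2*Drops  [with Latency=6, Jitter=7, Drops=2]  = 9

9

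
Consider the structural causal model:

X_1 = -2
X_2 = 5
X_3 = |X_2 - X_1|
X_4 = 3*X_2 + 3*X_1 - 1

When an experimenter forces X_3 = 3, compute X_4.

8

The intervention breaks the incoming arrows to X_3: X_3 = |X_2 - X_1| no longer applies, and X_3 = 3.
X_4 is not downstream of the intervention, so its value is determined by the original equations.
X_4 = 3*X_2 + 3*X_1 - 1  [with X_2=5, X_1=-2]  = 8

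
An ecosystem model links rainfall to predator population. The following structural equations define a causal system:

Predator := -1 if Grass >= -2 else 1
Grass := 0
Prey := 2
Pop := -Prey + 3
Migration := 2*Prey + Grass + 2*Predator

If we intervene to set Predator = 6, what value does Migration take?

16

The intervention breaks the incoming arrows to Predator: Predator := -1 if Grass >= -2 else 1 no longer applies, and Predator = 6.
Migration = 2*Prey + Grass + 2*Predator  [with Prey=2, Grass=0, Predator=6]  = 16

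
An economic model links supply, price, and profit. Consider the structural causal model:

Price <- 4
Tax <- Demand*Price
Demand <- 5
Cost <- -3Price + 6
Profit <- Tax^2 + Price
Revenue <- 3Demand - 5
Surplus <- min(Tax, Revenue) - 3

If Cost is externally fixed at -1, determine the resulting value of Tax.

do(Cost=-1) replaces the equation Cost <- -3Price + 6 with the constant Cost = -1.
Tax is not downstream of the intervention, so its value is determined by the original equations.
Tax = Demand*Price  [with Demand=5, Price=4]  = 20

20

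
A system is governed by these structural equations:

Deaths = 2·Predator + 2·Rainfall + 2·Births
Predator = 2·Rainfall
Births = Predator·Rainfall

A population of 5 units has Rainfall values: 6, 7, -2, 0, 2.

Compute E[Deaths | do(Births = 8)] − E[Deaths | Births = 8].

15.6

The intervention sets Births=8 in all 5 units regardless of Rainfall. Recomputing Deaths per unit gives 52, 58, 4, 16, 28; average 31.6.
E[Deaths|Births=8] averages over only the 2 units with Births=8 (Rainfall = -2, 2): Deaths = 4, 28, mean 16.
Difference = 31.6 − 16 = 15.6.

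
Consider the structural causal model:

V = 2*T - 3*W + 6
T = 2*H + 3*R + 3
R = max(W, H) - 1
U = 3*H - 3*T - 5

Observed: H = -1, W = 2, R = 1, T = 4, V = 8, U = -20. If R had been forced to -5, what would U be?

The intervention breaks the incoming arrows to R: R = max(W, H) - 1 no longer applies, and R = -5.
T = 2*H + 3*R + 3  [with H=-1, R=-5]  = -14
U = 3*H - 3*T - 5  [with H=-1, T=-14]  = 34

34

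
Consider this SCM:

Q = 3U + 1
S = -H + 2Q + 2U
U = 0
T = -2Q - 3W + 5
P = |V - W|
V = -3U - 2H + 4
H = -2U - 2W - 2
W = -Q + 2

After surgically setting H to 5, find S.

The intervention breaks the incoming arrows to H: H = -2U - 2W - 2 no longer applies, and H = 5.
Q = 3U + 1  [with U=0]  = 1
S = -H + 2Q + 2U  [with H=5, Q=1, U=0]  = -3

-3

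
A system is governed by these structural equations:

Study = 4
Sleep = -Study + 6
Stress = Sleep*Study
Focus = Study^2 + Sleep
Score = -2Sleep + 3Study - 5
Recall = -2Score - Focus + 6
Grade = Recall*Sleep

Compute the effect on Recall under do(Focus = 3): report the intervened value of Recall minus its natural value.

Under do(Focus=3), the mechanism Focus = Study^2 + Sleep is discarded; Focus is fixed at 3.
Sleep = -Study + 6  [with Study=4]  = 2
Score = -2Sleep + 3Study - 5  [with Sleep=2, Study=4]  = 3
Recall = -2Score - Focus + 6  [with Score=3, Focus=3]  = -3
Without intervention: Sleep = -Study + 6  [with Study=4]  = 2; Focus = Study^2 + Sleep  [with Study=4, Sleep=2]  = 18; Score = -2Sleep + 3Study - 5  [with Sleep=2, Study=4]  = 3; Recall = -2Score - Focus + 6  [with Score=3, Focus=18]  = -18.
Change = -3 − (-18) = 15.

15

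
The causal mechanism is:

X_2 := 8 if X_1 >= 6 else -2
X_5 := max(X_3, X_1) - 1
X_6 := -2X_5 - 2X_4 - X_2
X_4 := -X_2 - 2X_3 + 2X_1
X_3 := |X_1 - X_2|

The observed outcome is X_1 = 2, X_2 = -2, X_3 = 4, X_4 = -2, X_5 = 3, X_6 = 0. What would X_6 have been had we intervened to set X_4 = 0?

Under do(X_4=0), the mechanism X_4 := -X_2 - 2X_3 + 2X_1 is discarded; X_4 is fixed at 0.
X_2 = 8 if X_1 >= 6 else -2  [with X_1=2]  = -2
X_3 = |X_1 - X_2|  [with X_1=2, X_2=-2]  = 4
X_5 = max(X_3, X_1) - 1  [with X_3=4, X_1=2]  = 3
X_6 = -2X_5 - 2X_4 - X_2  [with X_5=3, X_4=0, X_2=-2]  = -4

-4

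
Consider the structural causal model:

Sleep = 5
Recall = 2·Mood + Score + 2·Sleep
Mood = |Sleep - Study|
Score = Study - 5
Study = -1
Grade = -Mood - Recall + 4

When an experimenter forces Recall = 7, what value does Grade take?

The intervention breaks the incoming arrows to Recall: Recall = 2·Mood + Score + 2·Sleep no longer applies, and Recall = 7.
Mood = |Sleep - Study|  [with Sleep=5, Study=-1]  = 6
Grade = -Mood - Recall + 4  [with Mood=6, Recall=7]  = -9

-9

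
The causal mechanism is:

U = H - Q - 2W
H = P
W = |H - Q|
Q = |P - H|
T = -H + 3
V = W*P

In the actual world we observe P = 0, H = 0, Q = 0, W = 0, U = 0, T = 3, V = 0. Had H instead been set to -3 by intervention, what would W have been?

6

Under do(H=-3), the mechanism H = P is discarded; H is fixed at -3.
Q = |P - H|  [with P=0, H=-3]  = 3
W = |H - Q|  [with H=-3, Q=3]  = 6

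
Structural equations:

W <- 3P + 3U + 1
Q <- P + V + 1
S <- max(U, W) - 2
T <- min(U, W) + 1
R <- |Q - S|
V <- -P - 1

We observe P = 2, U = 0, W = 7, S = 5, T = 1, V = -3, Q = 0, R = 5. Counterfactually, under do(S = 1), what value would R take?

do(S=1) replaces the equation S <- max(U, W) - 2 with the constant S = 1.
V = -P - 1  [with P=2]  = -3
Q = P + V + 1  [with P=2, V=-3]  = 0
R = |Q - S|  [with Q=0, S=1]  = 1

1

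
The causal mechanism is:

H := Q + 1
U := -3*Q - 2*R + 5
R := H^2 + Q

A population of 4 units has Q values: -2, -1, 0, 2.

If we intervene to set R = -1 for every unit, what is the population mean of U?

7.75

Under do(R=-1), R's equation is replaced by R=-1 for every unit. Per-unit U: 13, 10, 7, 1. Mean = 7.75.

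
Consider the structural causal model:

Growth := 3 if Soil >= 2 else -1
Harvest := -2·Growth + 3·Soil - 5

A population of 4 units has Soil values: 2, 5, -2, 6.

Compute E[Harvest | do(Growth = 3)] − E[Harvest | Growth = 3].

Every unit gets Growth=3 under the intervention. Harvest values become -5, 4, -17, 7; E[Harvest|do(Growth=3)] = -2.75.
Conditioning on Growth=3 selects the 3 unit(s) with Soil ∈ {2, 5, 6}. Their Harvest values: -5, 4, 7. Mean = 2.
Difference = -2.75 − 2 = -4.75.

-4.75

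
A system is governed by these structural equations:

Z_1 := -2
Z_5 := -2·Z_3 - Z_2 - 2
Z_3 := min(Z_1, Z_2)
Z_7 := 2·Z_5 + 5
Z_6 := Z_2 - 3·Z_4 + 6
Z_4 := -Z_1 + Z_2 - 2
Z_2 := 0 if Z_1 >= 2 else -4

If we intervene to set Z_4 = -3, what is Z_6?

Under do(Z_4=-3), the mechanism Z_4 := -Z_1 + Z_2 - 2 is discarded; Z_4 is fixed at -3.
Z_2 = 0 if Z_1 >= 2 else -4  [with Z_1=-2]  = -4
Z_6 = Z_2 - 3·Z_4 + 6  [with Z_2=-4, Z_4=-3]  = 11

11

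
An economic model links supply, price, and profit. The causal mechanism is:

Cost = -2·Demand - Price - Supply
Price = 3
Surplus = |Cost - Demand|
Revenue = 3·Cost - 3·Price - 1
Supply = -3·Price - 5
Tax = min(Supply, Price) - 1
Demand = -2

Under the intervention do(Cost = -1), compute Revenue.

-13

Intervening sets Cost = -1 and removes its equation (Cost = -2·Demand - Price - Supply).
Revenue = 3·Cost - 3·Price - 1  [with Cost=-1, Price=3]  = -13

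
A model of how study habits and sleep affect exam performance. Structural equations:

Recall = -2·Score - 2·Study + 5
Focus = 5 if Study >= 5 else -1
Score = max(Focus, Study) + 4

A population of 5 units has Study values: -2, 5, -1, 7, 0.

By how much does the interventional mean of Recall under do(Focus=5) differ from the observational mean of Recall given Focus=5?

9.6

Under do(Focus=5), Focus's equation is replaced by Focus=5 for every unit. Per-unit Recall: -9, -23, -11, -31, -13. Mean = -17.4.
Conditioning on Focus=5 selects the 2 unit(s) with Study ∈ {5, 7}. Their Recall values: -23, -31. Mean = -27.
Difference = -17.4 − (-27) = 9.6.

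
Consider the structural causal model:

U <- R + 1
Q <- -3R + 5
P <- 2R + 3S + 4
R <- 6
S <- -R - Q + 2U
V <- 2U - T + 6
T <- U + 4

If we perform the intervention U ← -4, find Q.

-13

The intervention breaks the incoming arrows to U: U <- R + 1 no longer applies, and U = -4.
Since Q is not a descendant of the intervened variable, it is unaffected.
Q = -3R + 5  [with R=6]  = -13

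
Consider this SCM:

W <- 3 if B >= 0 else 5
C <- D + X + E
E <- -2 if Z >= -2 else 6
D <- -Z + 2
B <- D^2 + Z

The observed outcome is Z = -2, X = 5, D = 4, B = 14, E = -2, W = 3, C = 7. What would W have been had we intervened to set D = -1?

The intervention breaks the incoming arrows to D: D <- -Z + 2 no longer applies, and D = -1.
B = D^2 + Z  [with D=-1, Z=-2]  = -1
W = 3 if B >= 0 else 5  [with B=-1]  = 5

5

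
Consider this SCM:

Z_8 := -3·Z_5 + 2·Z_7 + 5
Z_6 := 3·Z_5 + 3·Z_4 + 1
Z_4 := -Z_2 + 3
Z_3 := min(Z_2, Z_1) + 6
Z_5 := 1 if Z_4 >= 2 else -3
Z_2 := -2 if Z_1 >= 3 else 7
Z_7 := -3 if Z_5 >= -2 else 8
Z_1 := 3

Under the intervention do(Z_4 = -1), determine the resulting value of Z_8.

do(Z_4=-1) replaces the equation Z_4 := -Z_2 + 3 with the constant Z_4 = -1.
Z_5 = 1 if Z_4 >= 2 else -3  [with Z_4=-1]  = -3
Z_7 = -3 if Z_5 >= -2 else 8  [with Z_5=-3]  = 8
Z_8 = -3·Z_5 + 2·Z_7 + 5  [with Z_5=-3, Z_7=8]  = 30

30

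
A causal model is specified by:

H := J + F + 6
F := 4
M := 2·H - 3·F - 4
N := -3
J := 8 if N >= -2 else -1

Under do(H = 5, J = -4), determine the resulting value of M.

-6

The joint intervention fixes H = 5, J = -4, removing each variable's own equation.
M = 2·H - 3·F - 4  [with H=5, F=4]  = -6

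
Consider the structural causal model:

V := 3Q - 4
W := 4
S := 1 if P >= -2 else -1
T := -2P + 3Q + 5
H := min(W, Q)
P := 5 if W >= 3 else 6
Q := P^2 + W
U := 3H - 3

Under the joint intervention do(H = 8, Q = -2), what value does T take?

Under do(H = 8, Q = -2), each intervened variable's structural equation is replaced by its fixed value.
P = 5 if W >= 3 else 6  [with W=4]  = 5
T = -2P + 3Q + 5  [with P=5, Q=-2]  = -11

-11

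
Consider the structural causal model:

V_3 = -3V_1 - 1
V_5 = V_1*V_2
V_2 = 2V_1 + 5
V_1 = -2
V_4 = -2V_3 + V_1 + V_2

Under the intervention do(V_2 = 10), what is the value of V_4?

-2

Under do(V_2=10), the mechanism V_2 = 2V_1 + 5 is discarded; V_2 is fixed at 10.
V_3 = -3V_1 - 1  [with V_1=-2]  = 5
V_4 = -2V_3 + V_1 + V_2  [with V_3=5, V_1=-2, V_2=10]  = -2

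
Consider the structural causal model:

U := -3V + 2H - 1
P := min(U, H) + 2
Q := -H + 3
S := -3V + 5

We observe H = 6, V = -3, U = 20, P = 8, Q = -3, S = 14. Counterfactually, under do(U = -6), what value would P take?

The intervention breaks the incoming arrows to U: U := -3V + 2H - 1 no longer applies, and U = -6.
P = min(U, H) + 2  [with U=-6, H=6]  = -4

-4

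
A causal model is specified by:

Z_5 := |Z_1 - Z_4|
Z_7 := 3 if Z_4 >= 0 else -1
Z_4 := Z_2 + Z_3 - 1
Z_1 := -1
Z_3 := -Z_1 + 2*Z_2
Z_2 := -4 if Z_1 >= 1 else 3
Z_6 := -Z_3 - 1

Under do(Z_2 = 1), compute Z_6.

-4

Under do(Z_2=1), the mechanism Z_2 := -4 if Z_1 >= 1 else 3 is discarded; Z_2 is fixed at 1.
Z_3 = -Z_1 + 2*Z_2  [with Z_1=-1, Z_2=1]  = 3
Z_6 = -Z_3 - 1  [with Z_3=3]  = -4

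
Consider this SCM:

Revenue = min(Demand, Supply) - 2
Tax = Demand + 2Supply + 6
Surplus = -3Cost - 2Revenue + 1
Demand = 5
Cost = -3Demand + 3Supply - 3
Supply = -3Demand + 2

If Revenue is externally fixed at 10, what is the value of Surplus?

152

Under do(Revenue=10), the mechanism Revenue = min(Demand, Supply) - 2 is discarded; Revenue is fixed at 10.
Supply = -3Demand + 2  [with Demand=5]  = -13
Cost = -3Demand + 3Supply - 3  [with Demand=5, Supply=-13]  = -57
Surplus = -3Cost - 2Revenue + 1  [with Cost=-57, Revenue=10]  = 152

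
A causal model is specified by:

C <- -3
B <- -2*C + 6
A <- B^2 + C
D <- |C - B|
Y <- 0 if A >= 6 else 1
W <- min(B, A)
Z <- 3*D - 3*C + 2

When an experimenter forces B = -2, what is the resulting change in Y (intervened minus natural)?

1

do(B=-2) replaces the equation B <- -2*C + 6 with the constant B = -2.
A = B^2 + C  [with B=-2, C=-3]  = 1
Y = 0 if A >= 6 else 1  [with A=1]  = 1
Without intervention: B = -2*C + 6  [with C=-3]  = 12; A = B^2 + C  [with B=12, C=-3]  = 141; Y = 0 if A >= 6 else 1  [with A=141]  = 0.
Change = 1 − 0 = 1.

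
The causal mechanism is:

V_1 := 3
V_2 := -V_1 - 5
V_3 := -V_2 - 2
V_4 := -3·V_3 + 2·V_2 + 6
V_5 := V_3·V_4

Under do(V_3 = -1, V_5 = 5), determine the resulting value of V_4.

-7

The joint intervention fixes V_3 = -1, V_5 = 5, removing each variable's own equation.
V_2 = -V_1 - 5  [with V_1=3]  = -8
V_4 = -3·V_3 + 2·V_2 + 6  [with V_3=-1, V_2=-8]  = -7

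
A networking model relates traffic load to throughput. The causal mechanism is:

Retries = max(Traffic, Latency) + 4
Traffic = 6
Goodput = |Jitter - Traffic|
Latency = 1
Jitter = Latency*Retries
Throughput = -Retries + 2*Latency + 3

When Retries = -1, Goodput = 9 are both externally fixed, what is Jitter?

-1

Setting Retries = -1, Goodput = 9 by intervention discards those variables' equations.
Jitter = Latency*Retries  [with Latency=1, Retries=-1]  = -1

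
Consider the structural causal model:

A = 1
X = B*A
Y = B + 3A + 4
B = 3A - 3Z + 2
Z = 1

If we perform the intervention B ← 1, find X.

do(B=1) replaces the equation B = 3A - 3Z + 2 with the constant B = 1.
X = B*A  [with B=1, A=1]  = 1

1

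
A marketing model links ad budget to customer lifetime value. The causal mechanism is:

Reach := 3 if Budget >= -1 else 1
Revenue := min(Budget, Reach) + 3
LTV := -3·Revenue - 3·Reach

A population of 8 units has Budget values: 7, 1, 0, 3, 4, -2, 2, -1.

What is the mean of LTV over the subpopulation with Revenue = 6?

-27

Observing Revenue=6 restricts to units where Revenue's equation naturally yields 6: Budget ∈ {7, 3, 4}. In that subpopulation LTV = -27, -27, -27, mean -27.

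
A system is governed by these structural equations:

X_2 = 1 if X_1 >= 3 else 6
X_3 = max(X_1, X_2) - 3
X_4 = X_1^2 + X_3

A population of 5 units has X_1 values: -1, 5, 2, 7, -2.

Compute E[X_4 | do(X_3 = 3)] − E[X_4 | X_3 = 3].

13.6

Every unit gets X_3=3 under the intervention. X_4 values become 4, 28, 7, 52, 7; E[X_4|do(X_3=3)] = 19.6.
E[X_4|X_3=3] averages over only the 3 units with X_3=3 (X_1 = -1, 2, -2): X_4 = 4, 7, 7, mean 6.
Difference = 19.6 − 6 = 13.6.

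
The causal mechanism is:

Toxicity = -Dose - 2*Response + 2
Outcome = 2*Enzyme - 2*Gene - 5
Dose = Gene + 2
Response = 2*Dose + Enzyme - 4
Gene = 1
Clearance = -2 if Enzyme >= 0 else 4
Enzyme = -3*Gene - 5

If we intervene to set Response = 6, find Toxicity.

Intervening sets Response = 6 and removes its equation (Response = 2*Dose + Enzyme - 4).
Dose = Gene + 2  [with Gene=1]  = 3
Toxicity = -Dose - 2*Response + 2  [with Dose=3, Response=6]  = -13

-13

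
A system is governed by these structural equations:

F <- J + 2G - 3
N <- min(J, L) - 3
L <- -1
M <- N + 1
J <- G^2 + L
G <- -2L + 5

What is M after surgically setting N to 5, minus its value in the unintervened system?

9

Intervening sets N = 5 and removes its equation (N <- min(J, L) - 3).
M = N + 1  [with N=5]  = 6
Without intervention: G = -2L + 5  [with L=-1]  = 7; J = G^2 + L  [with G=7, L=-1]  = 48; N = min(J, L) - 3  [with J=48, L=-1]  = -4; M = N + 1  [with N=-4]  = -3.
Change = 6 − (-3) = 9.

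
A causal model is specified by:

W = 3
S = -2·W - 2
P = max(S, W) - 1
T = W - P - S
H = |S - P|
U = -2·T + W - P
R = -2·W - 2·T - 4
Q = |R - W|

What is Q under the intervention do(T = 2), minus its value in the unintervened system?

do(T=2) replaces the equation T = W - P - S with the constant T = 2.
R = -2·W - 2·T - 4  [with W=3, T=2]  = -14
Q = |R - W|  [with R=-14, W=3]  = 17
Without intervention: S = -2·W - 2  [with W=3]  = -8; P = max(S, W) - 1  [with S=-8, W=3]  = 2; T = W - P - S  [with W=3, P=2, S=-8]  = 9; R = -2·W - 2·T - 4  [with W=3, T=9]  = -28; Q = |R - W|  [with R=-28, W=3]  = 31.
Change = 17 − 31 = -14.

-14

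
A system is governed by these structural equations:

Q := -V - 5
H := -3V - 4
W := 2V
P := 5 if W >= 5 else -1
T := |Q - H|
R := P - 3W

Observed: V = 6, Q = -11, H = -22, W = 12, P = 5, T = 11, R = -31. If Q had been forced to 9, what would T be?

Under do(Q=9), the mechanism Q := -V - 5 is discarded; Q is fixed at 9.
H = -3V - 4  [with V=6]  = -22
T = |Q - H|  [with Q=9, H=-22]  = 31

31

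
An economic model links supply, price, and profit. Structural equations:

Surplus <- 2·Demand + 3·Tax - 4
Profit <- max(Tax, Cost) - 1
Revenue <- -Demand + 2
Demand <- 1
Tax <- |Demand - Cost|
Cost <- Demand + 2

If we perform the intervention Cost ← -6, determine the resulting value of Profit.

do(Cost=-6) replaces the equation Cost <- Demand + 2 with the constant Cost = -6.
Tax = |Demand - Cost|  [with Demand=1, Cost=-6]  = 7
Profit = max(Tax, Cost) - 1  [with Tax=7, Cost=-6]  = 6

6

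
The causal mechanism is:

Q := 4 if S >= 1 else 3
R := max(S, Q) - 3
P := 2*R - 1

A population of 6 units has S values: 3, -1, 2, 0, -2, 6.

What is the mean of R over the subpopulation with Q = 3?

0

Observing Q=3 restricts to units where Q's equation naturally yields 3: S ∈ {-1, 0, -2}. In that subpopulation R = 0, 0, 0, mean 0.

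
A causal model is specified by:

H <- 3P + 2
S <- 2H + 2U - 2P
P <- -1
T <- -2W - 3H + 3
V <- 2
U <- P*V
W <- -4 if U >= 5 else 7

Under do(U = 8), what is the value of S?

Under do(U=8), the mechanism U <- P*V is discarded; U is fixed at 8.
H = 3P + 2  [with P=-1]  = -1
S = 2H + 2U - 2P  [with H=-1, U=8, P=-1]  = 16

16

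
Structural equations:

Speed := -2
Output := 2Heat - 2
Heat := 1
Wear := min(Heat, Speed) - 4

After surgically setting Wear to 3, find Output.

The intervention breaks the incoming arrows to Wear: Wear := min(Heat, Speed) - 4 no longer applies, and Wear = 3.
Output is not downstream of the intervention, so its value is determined by the original equations.
Output = 2Heat - 2  [with Heat=1]  = 0

0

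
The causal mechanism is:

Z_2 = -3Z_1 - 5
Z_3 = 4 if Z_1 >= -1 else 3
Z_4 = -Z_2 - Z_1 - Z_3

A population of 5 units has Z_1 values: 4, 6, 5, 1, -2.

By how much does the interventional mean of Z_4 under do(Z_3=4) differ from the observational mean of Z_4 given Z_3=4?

Every unit gets Z_3=4 under the intervention. Z_4 values become 9, 13, 11, 3, -3; E[Z_4|do(Z_3=4)] = 6.6.
Observing Z_3=4 restricts to units where Z_3's equation naturally yields 4: Z_1 ∈ {4, 6, 5, 1}. In that subpopulation Z_4 = 9, 13, 11, 3, mean 9.
Difference = 6.6 − 9 = -2.4.

-2.4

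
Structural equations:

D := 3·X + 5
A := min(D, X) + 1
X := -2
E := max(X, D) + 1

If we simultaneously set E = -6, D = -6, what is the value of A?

-5

Setting E = -6, D = -6 by intervention discards those variables' equations.
A = min(D, X) + 1  [with D=-6, X=-2]  = -5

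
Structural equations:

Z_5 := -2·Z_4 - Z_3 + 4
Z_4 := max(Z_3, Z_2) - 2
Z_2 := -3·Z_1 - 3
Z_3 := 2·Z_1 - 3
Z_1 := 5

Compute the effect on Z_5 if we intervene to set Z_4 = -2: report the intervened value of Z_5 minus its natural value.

Intervening sets Z_4 = -2 and removes its equation (Z_4 := max(Z_3, Z_2) - 2).
Z_3 = 2·Z_1 - 3  [with Z_1=5]  = 7
Z_5 = -2·Z_4 - Z_3 + 4  [with Z_4=-2, Z_3=7]  = 1
Without intervention: Z_2 = -3·Z_1 - 3  [with Z_1=5]  = -18; Z_3 = 2·Z_1 - 3  [with Z_1=5]  = 7; Z_4 = max(Z_3, Z_2) - 2  [with Z_3=7, Z_2=-18]  = 5; Z_5 = -2·Z_4 - Z_3 + 4  [with Z_4=5, Z_3=7]  = -13.
Change = 1 − (-13) = 14.

14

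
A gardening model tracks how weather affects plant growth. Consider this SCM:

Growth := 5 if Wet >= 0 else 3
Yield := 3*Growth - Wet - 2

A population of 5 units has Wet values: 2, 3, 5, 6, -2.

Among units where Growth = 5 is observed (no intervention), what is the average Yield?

9

Conditioning on Growth=5 selects the 4 unit(s) with Wet ∈ {2, 3, 5, 6}. Their Yield values: 11, 10, 8, 7. Mean = 9.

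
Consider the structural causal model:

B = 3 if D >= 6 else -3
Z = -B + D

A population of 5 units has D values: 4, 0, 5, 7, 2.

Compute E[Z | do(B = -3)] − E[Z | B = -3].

The intervention sets B=-3 in all 5 units regardless of D. Recomputing Z per unit gives 7, 3, 8, 10, 5; average 6.6.
E[Z|B=-3] averages over only the 4 units with B=-3 (D = 4, 0, 5, 2): Z = 7, 3, 8, 5, mean 5.75.
Difference = 6.6 − 5.75 = 0.85.

0.85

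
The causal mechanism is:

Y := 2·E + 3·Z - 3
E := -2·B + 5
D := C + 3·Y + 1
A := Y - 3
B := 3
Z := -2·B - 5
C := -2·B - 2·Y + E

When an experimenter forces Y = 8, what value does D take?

2

The intervention breaks the incoming arrows to Y: Y := 2·E + 3·Z - 3 no longer applies, and Y = 8.
E = -2·B + 5  [with B=3]  = -1
C = -2·B - 2·Y + E  [with B=3, Y=8, E=-1]  = -23
D = C + 3·Y + 1  [with C=-23, Y=8]  = 2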